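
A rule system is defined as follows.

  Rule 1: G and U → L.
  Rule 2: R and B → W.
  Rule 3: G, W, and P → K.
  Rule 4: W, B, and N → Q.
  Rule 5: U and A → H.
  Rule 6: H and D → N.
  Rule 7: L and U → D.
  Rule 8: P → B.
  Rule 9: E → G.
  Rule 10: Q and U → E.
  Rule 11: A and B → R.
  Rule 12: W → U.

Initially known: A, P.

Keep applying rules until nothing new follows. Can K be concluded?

No

K would need G, W, and P (Rule 3), but G is never established.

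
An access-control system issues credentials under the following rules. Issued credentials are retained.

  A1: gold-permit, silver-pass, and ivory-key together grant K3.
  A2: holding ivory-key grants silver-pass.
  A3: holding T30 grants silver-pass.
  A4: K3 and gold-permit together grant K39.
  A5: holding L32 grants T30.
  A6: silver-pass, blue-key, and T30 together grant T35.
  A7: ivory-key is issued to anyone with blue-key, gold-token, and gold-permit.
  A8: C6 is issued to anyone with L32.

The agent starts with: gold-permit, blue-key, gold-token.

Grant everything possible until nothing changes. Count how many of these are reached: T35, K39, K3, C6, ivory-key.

3

Holding blue-key, gold-token, and gold-permit grants ivory-key (A7).
Holding ivory-key grants silver-pass (A2).
Holding gold-permit, silver-pass, and ivory-key grants K3 (A1).
Holding K3 and gold-permit grants K39 (A4).
T35 would need silver-pass, blue-key, and T30 (A6), but T30 is never granted.
K39: reached.
K3: reached.
C6 would need L32 (A8), but L32 is never granted.
ivory-key: reached.
Reached: K39, K3, and ivory-key — 3 of the 5.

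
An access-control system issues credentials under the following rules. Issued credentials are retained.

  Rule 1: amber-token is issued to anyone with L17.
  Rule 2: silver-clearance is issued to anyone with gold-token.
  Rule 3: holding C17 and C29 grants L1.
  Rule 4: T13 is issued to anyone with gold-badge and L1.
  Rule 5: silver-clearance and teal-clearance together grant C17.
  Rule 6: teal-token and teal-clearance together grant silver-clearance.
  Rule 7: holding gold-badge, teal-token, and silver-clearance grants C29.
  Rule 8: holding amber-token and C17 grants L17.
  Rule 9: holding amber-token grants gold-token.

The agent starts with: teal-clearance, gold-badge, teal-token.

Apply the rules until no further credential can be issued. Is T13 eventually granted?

Holding teal-token and teal-clearance grants silver-clearance (Rule 6).
Holding silver-clearance and teal-clearance grants C17 (Rule 5).
Holding gold-badge, teal-token, and silver-clearance grants C29 (Rule 7).
Holding C17 and C29 grants L1 (Rule 3).
Holding gold-badge and L1 grants T13 (Rule 4).

Yes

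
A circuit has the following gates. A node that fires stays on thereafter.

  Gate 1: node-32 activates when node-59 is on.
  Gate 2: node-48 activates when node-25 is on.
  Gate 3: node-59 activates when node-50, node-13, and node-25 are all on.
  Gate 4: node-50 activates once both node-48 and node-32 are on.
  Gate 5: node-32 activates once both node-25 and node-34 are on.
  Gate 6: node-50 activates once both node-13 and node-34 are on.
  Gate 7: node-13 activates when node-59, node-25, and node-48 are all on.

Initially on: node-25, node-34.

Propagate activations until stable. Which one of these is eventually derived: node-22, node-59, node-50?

Gate 5: node-25 and node-34 on → node-32 on.
Gate 2: node-25 on → node-48 on.
node-48 and node-32 are on, so node-50 activates (Gate 4).
No rule produces node-22, and it is not given. node-59 would need node-50, node-13, and node-25 (Gate 3), but node-13 never turns on.

node-50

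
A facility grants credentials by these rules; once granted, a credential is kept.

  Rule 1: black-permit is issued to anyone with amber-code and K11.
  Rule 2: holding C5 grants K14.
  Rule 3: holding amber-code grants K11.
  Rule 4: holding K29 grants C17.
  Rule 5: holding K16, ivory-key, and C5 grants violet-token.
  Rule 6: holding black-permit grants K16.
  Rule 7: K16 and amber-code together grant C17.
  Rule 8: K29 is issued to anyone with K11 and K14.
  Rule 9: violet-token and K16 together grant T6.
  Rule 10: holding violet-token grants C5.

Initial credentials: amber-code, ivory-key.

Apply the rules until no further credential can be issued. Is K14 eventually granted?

No

K14 would need C5 (Rule 2), but C5 is never granted.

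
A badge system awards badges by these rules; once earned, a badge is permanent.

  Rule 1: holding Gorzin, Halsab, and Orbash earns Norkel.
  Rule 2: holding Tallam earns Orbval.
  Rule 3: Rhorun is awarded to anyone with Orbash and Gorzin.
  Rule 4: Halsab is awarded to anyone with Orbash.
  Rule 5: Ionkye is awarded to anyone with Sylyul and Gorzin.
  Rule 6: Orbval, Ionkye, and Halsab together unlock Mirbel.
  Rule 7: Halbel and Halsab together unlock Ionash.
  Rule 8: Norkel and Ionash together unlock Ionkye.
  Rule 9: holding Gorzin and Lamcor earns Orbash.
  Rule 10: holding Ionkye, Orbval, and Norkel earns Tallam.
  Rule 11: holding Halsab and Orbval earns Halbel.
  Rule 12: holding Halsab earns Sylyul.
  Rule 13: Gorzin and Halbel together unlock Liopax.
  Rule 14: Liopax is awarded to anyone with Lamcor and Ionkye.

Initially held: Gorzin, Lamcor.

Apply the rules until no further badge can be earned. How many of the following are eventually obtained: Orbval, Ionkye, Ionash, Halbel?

With Gorzin and Lamcor, Orbash is earned (Rule 9).
With Orbash, Halsab is earned (Rule 4).
With Halsab, Sylyul is earned (Rule 12).
With Sylyul and Gorzin, Ionkye is earned (Rule 5).
Orbval would need Tallam (Rule 2), but Tallam is never earned.
Ionkye: reached.
Ionash would need Halbel and Halsab (Rule 7), but Halbel is never earned.
Halbel would need Halsab and Orbval (Rule 11), but Orbval is never earned.
Reached: Ionkye — 1 of the 4.

1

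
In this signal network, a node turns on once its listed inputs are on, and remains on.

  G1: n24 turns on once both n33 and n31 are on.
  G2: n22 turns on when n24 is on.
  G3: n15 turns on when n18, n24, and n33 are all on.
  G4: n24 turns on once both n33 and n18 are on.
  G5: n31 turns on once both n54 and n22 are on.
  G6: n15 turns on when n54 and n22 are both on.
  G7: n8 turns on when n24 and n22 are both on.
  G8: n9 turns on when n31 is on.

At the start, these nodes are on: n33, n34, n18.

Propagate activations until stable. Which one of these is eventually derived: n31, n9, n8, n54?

G4: n33 and n18 on → n24 on.
G2: n24 on → n22 on.
G7: n24 and n22 on → n8 on.
No rule produces n54, and it is not given. n31 would need n54 and n22 (G5), but n54 never turns on. n9 would need n31 (G8), but n31 never turns on.

n8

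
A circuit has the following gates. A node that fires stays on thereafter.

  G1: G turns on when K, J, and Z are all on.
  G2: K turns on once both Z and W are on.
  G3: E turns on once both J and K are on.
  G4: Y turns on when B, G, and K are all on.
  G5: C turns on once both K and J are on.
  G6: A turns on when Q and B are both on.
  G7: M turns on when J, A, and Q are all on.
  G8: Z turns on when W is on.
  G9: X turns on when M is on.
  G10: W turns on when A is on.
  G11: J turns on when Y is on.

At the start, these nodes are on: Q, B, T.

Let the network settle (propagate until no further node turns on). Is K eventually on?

Q and B are on, so A turns on (G6).
G10: A on → W on.
G8: W on → Z on.
Z and W are on, so K turns on (G2).

Yes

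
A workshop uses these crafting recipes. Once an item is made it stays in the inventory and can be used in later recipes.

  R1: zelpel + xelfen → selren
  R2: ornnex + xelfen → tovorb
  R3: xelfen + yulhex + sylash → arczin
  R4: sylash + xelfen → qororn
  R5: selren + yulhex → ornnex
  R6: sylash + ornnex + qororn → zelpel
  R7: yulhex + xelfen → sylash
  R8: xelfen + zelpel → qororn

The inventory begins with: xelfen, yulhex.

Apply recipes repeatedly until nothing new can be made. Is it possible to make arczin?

Yes

Using R7, yulhex and xelfen make sylash.
Using R3, xelfen, yulhex, and sylash make arczin.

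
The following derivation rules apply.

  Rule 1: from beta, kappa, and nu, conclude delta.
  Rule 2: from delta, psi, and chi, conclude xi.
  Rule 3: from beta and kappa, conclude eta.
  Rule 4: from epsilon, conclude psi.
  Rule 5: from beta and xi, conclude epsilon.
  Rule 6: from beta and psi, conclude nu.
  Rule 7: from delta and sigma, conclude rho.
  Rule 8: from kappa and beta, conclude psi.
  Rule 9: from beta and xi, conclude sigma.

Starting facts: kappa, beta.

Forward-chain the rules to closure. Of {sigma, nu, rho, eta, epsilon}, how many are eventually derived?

beta and kappa hold, so eta follows (Rule 3).
kappa and beta hold, so psi follows (Rule 8).
beta and psi hold, so nu follows (Rule 6).
sigma would need beta and xi (Rule 9), but xi is never established.
nu: reached.
rho would need delta and sigma (Rule 7), but sigma is never established.
eta: reached.
epsilon would need beta and xi (Rule 5), but xi is never established.
Reached: nu and eta — 2 of the 5.

2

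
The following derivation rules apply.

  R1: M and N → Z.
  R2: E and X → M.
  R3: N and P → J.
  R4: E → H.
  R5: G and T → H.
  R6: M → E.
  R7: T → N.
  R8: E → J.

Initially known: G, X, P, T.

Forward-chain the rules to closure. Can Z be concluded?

No

Z would need M and N (R1), but M is never established.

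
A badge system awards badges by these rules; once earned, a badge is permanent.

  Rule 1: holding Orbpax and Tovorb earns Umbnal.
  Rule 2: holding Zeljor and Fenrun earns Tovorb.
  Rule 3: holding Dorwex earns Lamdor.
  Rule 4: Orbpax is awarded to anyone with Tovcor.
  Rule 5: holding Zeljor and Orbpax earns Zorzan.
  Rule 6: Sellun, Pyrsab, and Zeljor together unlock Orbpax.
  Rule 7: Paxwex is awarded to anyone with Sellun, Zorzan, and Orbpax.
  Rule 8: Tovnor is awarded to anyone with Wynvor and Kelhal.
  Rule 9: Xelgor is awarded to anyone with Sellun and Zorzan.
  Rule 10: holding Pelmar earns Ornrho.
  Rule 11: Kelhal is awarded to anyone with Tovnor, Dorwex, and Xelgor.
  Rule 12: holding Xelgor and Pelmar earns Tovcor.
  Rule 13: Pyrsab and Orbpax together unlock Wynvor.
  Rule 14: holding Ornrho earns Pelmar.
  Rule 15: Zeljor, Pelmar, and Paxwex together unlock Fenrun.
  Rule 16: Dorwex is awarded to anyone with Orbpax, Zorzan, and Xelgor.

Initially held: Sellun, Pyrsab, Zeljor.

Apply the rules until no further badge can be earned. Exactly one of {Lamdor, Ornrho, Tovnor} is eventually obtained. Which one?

With Sellun, Pyrsab, and Zeljor, Orbpax is earned (Rule 6).
With Zeljor and Orbpax, Zorzan is earned (Rule 5).
With Sellun and Zorzan, Xelgor is earned (Rule 9).
With Orbpax, Zorzan, and Xelgor, Dorwex is earned (Rule 16).
With Dorwex, Lamdor is earned (Rule 3).
Tovnor would need Wynvor and Kelhal (Rule 8), but Kelhal is never earned. Ornrho would need Pelmar (Rule 10), but Pelmar is never earned.

Lamdor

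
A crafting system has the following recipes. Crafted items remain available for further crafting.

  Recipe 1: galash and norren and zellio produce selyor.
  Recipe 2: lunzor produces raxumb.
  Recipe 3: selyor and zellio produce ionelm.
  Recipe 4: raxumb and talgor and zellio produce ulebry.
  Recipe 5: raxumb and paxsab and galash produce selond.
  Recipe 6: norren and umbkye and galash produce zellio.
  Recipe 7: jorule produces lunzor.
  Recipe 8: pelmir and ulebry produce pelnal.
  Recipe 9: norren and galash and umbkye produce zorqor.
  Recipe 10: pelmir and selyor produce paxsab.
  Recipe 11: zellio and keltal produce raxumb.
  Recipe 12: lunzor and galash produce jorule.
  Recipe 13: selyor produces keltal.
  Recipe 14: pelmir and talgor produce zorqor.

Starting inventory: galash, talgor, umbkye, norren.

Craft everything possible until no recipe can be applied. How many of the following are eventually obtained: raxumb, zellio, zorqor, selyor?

norren and galash and umbkye → zorqor (Recipe 9).
norren and umbkye and galash → zellio (Recipe 6).
galash and norren and zellio → selyor (Recipe 1).
Using Recipe 13, selyor makes keltal.
zellio and keltal → raxumb (Recipe 11).
raxumb: reached.
zellio: reached.
zorqor: reached.
selyor: reached.
All 4 are reached.

4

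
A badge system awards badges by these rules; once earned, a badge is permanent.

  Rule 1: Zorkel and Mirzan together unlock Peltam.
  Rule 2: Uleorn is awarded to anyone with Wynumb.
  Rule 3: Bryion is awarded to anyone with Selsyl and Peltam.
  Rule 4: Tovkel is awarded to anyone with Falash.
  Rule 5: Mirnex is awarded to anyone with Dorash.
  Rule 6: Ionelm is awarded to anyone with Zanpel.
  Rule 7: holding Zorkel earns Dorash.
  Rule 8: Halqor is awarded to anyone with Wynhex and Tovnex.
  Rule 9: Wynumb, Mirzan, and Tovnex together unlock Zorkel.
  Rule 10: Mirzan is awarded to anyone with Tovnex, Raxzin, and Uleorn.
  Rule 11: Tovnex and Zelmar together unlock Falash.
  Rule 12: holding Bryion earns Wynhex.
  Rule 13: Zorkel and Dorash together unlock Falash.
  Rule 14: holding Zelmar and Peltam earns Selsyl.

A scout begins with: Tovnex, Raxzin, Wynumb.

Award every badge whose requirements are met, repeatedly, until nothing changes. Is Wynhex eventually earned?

No

Wynhex would need Bryion (Rule 12), but Bryion is never earned.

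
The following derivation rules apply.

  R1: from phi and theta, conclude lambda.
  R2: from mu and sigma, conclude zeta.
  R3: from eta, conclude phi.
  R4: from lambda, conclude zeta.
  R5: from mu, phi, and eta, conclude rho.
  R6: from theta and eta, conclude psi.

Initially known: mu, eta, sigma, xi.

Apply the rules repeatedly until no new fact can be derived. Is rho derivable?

Yes

From eta, R3 gives phi.
From mu, phi, and eta, R5 gives rho.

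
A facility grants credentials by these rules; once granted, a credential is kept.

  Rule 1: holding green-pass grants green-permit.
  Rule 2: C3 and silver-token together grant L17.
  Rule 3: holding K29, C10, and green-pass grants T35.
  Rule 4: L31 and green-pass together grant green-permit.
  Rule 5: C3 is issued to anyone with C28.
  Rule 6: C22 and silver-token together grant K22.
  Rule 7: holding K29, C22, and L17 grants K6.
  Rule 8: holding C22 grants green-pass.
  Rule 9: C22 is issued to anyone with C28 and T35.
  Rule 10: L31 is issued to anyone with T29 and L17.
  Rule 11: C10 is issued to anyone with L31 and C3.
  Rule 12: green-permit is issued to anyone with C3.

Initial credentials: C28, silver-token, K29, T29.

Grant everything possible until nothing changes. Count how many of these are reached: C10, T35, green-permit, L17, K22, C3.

Holding C28 grants C3 (Rule 5).
Holding C3 grants green-permit (Rule 12).
Holding C3 and silver-token grants L17 (Rule 2).
Holding T29 and L17 grants L31 (Rule 10).
Holding L31 and C3 grants C10 (Rule 11).
C10: reached.
T35 would need K29, C10, and green-pass (Rule 3), but green-pass is never granted.
green-permit: reached.
L17: reached.
K22 would need C22 and silver-token (Rule 6), but C22 is never granted.
C3: reached.
Reached: C10, green-permit, L17, and C3 — 4 of the 6.

4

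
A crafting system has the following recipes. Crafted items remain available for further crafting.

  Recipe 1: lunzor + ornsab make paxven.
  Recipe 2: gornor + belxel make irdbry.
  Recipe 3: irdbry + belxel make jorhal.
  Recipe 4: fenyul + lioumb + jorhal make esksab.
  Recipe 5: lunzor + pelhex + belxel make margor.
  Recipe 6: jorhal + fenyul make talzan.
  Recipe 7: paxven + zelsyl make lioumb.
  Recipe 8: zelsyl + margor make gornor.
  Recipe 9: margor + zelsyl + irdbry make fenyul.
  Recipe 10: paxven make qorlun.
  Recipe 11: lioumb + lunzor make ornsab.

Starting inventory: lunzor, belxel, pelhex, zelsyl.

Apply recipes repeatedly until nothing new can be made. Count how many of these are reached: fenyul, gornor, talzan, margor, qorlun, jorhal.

Using Recipe 5, lunzor, pelhex, and belxel make margor.
Using Recipe 8, zelsyl and margor make gornor.
Using Recipe 2, gornor and belxel make irdbry.
Using Recipe 3, irdbry and belxel make jorhal.
margor + zelsyl + irdbry → fenyul (Recipe 9).
Using Recipe 6, jorhal and fenyul make talzan.
fenyul: reached.
gornor: reached.
talzan: reached.
margor: reached.
qorlun would need paxven (Recipe 10), but paxven is never obtained.
jorhal: reached.
Reached: fenyul, gornor, talzan, margor, and jorhal — 5 of the 6.

5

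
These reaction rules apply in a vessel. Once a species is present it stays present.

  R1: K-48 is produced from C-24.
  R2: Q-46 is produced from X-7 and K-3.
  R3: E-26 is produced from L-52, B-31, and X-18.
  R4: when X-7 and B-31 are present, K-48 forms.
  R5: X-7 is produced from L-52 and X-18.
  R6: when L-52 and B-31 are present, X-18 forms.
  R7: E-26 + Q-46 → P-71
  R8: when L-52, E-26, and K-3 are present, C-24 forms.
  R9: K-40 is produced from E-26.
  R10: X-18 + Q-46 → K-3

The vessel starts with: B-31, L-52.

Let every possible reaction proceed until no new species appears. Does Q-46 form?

No

Q-46 would need X-7 and K-3 (R2), but K-3 never forms.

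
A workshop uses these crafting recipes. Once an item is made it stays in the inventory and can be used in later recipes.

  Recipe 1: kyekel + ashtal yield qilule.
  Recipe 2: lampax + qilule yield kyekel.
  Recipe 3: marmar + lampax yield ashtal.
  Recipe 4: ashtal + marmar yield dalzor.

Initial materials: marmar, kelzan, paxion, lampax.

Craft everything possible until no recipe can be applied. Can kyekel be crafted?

No

kyekel would need lampax and qilule (Recipe 2), but qilule is never obtained.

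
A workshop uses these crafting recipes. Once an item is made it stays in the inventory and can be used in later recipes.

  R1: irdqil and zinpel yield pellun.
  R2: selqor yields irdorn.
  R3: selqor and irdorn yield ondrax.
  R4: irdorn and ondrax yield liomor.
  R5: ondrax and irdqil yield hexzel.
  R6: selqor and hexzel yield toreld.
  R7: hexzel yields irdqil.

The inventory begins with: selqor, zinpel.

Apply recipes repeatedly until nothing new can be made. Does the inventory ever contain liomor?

Yes

Using R2, selqor makes irdorn.
Using R3, selqor and irdorn make ondrax.
irdorn and ondrax → liomor (R4).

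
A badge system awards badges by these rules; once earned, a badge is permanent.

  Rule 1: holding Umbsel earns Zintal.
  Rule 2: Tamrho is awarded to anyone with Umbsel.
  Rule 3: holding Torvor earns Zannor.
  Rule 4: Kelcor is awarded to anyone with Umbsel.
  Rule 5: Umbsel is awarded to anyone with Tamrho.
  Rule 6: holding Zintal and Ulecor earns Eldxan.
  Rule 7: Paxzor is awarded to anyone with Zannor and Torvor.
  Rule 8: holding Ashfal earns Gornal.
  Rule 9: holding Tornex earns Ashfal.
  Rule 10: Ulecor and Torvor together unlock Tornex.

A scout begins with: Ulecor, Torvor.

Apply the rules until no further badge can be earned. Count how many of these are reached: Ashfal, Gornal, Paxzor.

3

With Torvor, Zannor is earned (Rule 3).
With Ulecor and Torvor, Tornex is earned (Rule 10).
With Tornex, Ashfal is earned (Rule 9).
With Zannor and Torvor, Paxzor is earned (Rule 7).
With Ashfal, Gornal is earned (Rule 8).
Ashfal: reached.
Gornal: reached.
Paxzor: reached.
All 3 are reached.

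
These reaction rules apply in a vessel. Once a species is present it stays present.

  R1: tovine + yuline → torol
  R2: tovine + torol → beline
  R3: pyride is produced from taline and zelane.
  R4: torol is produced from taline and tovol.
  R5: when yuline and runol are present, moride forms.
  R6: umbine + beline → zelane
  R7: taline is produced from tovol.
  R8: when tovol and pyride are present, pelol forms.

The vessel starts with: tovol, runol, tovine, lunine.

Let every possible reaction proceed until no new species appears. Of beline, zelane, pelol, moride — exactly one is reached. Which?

tovol present → taline forms (R7).
taline and tovol present → torol forms (R4).
tovine and torol present → beline forms (R2).
zelane would need umbine and beline (R6), but umbine never forms. pelol would need tovol and pyride (R8), but pyride never forms. moride would need yuline and runol (R5), but yuline never forms.

beline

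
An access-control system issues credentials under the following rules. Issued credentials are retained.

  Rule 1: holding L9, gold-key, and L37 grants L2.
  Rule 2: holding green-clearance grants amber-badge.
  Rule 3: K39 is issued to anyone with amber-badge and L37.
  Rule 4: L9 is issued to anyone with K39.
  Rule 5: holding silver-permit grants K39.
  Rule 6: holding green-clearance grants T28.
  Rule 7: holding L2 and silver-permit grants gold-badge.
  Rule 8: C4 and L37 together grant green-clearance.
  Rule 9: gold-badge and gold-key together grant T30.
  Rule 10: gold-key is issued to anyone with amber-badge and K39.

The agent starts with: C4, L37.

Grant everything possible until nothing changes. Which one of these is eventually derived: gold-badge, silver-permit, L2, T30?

L2

Holding C4 and L37 grants green-clearance (Rule 8).
Holding green-clearance grants amber-badge (Rule 2).
Holding amber-badge and L37 grants K39 (Rule 3).
Holding amber-badge and K39 grants gold-key (Rule 10).
Holding K39 grants L9 (Rule 4).
Holding L9, gold-key, and L37 grants L2 (Rule 1).
gold-badge would need L2 and silver-permit (Rule 7), but silver-permit is never granted. No rule produces silver-permit, and it is not given. T30 would need gold-badge and gold-key (Rule 9), but gold-badge is never granted.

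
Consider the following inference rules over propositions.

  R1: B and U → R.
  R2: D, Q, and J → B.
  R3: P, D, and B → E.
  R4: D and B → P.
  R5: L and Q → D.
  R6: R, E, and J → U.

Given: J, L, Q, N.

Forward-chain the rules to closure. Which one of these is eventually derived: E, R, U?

From L and Q, R5 gives D.
D, Q, and J hold, so B follows (R2).
D and B hold, so P follows (R4).
P, D, and B hold, so E follows (R3).
R would need B and U (R1), but U is never established. U would need R, E, and J (R6), but R is never established.

E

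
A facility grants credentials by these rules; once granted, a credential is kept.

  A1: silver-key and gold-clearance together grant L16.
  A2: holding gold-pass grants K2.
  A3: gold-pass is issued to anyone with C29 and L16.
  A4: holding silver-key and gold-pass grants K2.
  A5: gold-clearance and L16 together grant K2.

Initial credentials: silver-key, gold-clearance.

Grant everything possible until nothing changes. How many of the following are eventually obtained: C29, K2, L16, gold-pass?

Holding silver-key and gold-clearance grants L16 (A1).
Holding gold-clearance and L16 grants K2 (A5).
No rule produces C29, and it is not given.
K2: reached.
L16: reached.
gold-pass would need C29 and L16 (A3), but C29 is never granted.
Reached: K2 and L16 — 2 of the 4.

2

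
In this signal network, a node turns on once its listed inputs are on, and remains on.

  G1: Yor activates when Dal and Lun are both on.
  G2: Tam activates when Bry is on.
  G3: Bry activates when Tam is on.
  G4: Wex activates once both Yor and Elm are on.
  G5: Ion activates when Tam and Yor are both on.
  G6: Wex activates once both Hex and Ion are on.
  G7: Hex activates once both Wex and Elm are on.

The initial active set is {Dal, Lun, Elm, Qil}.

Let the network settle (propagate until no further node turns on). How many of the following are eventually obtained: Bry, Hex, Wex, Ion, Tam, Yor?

3

G1: Dal and Lun on → Yor on.
Yor and Elm are on, so Wex activates (G4).
G7: Wex and Elm on → Hex on.
Bry would need Tam (G3), but Tam never turns on.
Hex: reached.
Wex: reached.
Ion would need Tam and Yor (G5), but Tam never turns on.
Tam would need Bry (G2), but Bry never turns on.
Yor: reached.
Reached: Hex, Wex, and Yor — 3 of the 6.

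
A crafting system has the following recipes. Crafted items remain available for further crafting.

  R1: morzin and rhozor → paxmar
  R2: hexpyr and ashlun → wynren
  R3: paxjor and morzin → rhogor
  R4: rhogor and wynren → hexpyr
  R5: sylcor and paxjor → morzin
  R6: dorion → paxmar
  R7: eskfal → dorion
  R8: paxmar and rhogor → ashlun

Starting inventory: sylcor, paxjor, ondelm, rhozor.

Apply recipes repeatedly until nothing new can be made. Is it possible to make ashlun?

Using R5, sylcor and paxjor make morzin.
morzin and rhozor → paxmar (R1).
paxjor and morzin → rhogor (R3).
paxmar and rhogor → ashlun (R8).

Yes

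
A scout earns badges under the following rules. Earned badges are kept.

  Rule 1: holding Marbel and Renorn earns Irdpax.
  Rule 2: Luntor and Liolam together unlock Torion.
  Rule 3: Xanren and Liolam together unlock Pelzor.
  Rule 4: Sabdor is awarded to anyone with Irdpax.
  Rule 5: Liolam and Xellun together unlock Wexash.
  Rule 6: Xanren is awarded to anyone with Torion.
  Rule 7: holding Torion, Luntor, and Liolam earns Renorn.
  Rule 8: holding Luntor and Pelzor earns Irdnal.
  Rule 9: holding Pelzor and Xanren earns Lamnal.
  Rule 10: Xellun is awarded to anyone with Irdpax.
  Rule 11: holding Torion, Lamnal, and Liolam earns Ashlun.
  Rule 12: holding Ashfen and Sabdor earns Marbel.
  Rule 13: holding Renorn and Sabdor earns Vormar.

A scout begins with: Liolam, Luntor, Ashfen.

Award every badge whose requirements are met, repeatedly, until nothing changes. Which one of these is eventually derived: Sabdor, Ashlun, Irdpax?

With Luntor and Liolam, Torion is earned (Rule 2).
With Torion, Xanren is earned (Rule 6).
With Xanren and Liolam, Pelzor is earned (Rule 3).
With Pelzor and Xanren, Lamnal is earned (Rule 9).
With Torion, Lamnal, and Liolam, Ashlun is earned (Rule 11).
Irdpax would need Marbel and Renorn (Rule 1), but Marbel is never earned. Sabdor would need Irdpax (Rule 4), but Irdpax is never earned.

Ashlun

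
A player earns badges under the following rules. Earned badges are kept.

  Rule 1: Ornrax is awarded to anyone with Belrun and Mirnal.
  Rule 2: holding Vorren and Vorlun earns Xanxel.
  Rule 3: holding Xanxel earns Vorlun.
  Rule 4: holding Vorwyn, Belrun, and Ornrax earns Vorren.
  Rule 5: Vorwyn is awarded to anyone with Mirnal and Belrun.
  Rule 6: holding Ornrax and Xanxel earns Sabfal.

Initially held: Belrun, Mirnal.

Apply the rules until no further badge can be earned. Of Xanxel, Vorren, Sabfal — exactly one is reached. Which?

With Mirnal and Belrun, Vorwyn is earned (Rule 5).
With Belrun and Mirnal, Ornrax is earned (Rule 1).
With Vorwyn, Belrun, and Ornrax, Vorren is earned (Rule 4).
Xanxel would need Vorren and Vorlun (Rule 2), but Vorlun is never earned. Sabfal would need Ornrax and Xanxel (Rule 6), but Xanxel is never earned.

Vorren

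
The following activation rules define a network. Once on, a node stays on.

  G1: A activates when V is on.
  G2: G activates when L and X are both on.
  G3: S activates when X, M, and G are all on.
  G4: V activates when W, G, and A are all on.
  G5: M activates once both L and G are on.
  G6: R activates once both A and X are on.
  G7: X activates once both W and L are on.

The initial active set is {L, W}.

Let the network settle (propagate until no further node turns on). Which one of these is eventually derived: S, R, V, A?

S

W and L are on, so X activates (G7).
L and X are on, so G activates (G2).
L and G are on, so M activates (G5).
X, M, and G are on, so S activates (G3).
A would need V (G1), but V never turns on. R would need A and X (G6), but A never turns on. V would need W, G, and A (G4), but A never turns on.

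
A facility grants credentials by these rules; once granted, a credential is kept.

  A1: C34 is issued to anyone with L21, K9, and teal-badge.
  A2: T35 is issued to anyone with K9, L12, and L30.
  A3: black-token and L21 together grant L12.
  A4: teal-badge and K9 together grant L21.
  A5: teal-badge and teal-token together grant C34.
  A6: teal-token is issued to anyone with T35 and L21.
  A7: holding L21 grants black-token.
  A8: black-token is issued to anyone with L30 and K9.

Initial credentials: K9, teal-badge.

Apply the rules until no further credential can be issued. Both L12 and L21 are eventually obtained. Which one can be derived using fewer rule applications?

L21

L21: Holding teal-badge and K9 grants L21 (A4). [1 rule application]
L12: Holding teal-badge and K9 grants L21 (A4). Holding L21 grants black-token (A7). Holding black-token and L21 grants L12 (A3). [3 rule applications]
L21 needs fewer.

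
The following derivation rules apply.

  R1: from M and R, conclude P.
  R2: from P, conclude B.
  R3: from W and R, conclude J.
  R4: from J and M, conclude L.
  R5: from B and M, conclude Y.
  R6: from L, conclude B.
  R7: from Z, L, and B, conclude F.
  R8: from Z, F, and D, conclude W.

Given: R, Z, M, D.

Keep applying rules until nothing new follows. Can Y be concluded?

Yes

M and R hold, so P follows (R1).
P holds, so B follows (R2).
From B and M, R5 gives Y.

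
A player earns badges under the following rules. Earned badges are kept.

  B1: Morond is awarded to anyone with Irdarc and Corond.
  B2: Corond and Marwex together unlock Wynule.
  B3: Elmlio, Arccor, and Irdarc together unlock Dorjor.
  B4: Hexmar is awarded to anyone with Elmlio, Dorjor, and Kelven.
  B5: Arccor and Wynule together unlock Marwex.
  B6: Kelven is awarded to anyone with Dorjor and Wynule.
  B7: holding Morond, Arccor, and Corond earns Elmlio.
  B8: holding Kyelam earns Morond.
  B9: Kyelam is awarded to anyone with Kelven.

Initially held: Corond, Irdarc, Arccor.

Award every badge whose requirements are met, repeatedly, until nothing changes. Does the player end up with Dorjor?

With Irdarc and Corond, Morond is earned (B1).
With Morond, Arccor, and Corond, Elmlio is earned (B7).
With Elmlio, Arccor, and Irdarc, Dorjor is earned (B3).

Yes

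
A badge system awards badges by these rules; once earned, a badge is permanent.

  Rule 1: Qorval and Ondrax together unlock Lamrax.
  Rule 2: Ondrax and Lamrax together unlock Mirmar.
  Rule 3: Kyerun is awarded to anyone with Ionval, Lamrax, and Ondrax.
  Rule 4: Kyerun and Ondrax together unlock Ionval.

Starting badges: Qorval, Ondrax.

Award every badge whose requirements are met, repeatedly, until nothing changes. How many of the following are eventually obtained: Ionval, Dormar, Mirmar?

With Qorval and Ondrax, Lamrax is earned (Rule 1).
With Ondrax and Lamrax, Mirmar is earned (Rule 2).
Ionval would need Kyerun and Ondrax (Rule 4), but Kyerun is never earned.
No rule produces Dormar, and it is not given.
Mirmar: reached.
Reached: Mirmar — 1 of the 3.

1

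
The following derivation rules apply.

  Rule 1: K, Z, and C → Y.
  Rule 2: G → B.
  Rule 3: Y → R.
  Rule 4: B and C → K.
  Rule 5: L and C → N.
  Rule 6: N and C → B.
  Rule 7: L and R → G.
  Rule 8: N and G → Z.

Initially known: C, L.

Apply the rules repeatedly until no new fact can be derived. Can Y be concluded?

No

Y would need K, Z, and C (Rule 1), but Z is never established.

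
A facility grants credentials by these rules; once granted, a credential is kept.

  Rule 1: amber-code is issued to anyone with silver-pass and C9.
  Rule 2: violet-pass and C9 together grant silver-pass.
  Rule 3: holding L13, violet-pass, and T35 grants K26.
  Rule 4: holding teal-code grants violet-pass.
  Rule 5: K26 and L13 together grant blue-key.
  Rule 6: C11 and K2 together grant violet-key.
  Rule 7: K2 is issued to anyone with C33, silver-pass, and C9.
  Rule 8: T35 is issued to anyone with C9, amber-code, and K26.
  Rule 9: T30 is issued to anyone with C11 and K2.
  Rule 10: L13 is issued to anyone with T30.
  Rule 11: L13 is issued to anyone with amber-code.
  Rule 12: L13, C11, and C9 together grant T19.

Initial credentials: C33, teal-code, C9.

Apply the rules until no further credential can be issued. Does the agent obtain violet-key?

violet-key would need C11 and K2 (Rule 6), but C11 is never granted.

No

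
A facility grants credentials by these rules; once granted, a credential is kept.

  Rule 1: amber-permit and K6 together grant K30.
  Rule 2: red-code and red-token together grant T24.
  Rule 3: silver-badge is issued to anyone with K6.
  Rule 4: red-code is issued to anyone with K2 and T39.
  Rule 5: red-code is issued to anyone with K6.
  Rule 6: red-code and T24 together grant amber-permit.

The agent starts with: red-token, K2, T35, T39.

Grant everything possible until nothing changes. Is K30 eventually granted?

No

K30 would need amber-permit and K6 (Rule 1), but K6 is never granted.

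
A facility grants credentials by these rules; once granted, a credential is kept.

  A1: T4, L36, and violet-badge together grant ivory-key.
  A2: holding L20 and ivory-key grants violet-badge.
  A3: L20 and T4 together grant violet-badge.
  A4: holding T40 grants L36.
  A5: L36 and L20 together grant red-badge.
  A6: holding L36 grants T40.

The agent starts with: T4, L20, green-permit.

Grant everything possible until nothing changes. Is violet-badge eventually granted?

Holding L20 and T4 grants violet-badge (A3).

Yes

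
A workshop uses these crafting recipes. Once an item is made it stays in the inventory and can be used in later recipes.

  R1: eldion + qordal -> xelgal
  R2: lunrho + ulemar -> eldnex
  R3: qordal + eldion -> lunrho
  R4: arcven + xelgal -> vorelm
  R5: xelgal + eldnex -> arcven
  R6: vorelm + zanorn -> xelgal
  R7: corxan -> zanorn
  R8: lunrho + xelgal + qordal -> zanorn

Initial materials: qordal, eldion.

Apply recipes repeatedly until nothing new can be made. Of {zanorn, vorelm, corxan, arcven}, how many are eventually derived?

eldion + qordal -> xelgal (R1).
Using R3, qordal and eldion make lunrho.
lunrho + xelgal + qordal -> zanorn (R8).
zanorn: reached.
vorelm would need arcven and xelgal (R4), but arcven is never obtained.
No rule produces corxan, and it is not given.
arcven would need xelgal and eldnex (R5), but eldnex is never obtained.
Reached: zanorn — 1 of the 4.

1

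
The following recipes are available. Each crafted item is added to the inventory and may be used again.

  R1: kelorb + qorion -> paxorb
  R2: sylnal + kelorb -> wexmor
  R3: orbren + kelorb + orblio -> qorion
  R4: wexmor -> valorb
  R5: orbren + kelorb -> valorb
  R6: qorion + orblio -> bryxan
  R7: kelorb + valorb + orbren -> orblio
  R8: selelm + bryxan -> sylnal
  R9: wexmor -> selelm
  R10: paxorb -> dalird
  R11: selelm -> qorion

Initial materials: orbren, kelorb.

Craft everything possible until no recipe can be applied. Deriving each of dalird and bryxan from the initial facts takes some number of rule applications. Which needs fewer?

bryxan: Using R5, orbren and kelorb make valorb. Using R7, kelorb, valorb, and orbren make orblio. orbren + kelorb + orblio -> qorion (R3). qorion + orblio -> bryxan (R6). [4 rule applications]
dalird: orbren + kelorb -> valorb (R5). kelorb + valorb + orbren -> orblio (R7). orbren + kelorb + orblio -> qorion (R3). Using R1, kelorb and qorion make paxorb. Using R10, paxorb makes dalird. [5 rule applications]
bryxan needs fewer.

bryxan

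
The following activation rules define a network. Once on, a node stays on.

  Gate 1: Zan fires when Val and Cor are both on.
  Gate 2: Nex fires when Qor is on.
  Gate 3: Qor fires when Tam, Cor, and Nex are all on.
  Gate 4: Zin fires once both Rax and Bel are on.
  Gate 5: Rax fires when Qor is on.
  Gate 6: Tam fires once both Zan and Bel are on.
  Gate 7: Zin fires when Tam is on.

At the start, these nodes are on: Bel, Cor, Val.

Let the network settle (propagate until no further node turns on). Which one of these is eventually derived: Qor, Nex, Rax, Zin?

Zin

Gate 1: Val and Cor on → Zan on.
Gate 6: Zan and Bel on → Tam on.
Gate 7: Tam on → Zin on.
Qor would need Tam, Cor, and Nex (Gate 3), but Nex never turns on. Nex would need Qor (Gate 2), but Qor never turns on. Rax would need Qor (Gate 5), but Qor never turns on.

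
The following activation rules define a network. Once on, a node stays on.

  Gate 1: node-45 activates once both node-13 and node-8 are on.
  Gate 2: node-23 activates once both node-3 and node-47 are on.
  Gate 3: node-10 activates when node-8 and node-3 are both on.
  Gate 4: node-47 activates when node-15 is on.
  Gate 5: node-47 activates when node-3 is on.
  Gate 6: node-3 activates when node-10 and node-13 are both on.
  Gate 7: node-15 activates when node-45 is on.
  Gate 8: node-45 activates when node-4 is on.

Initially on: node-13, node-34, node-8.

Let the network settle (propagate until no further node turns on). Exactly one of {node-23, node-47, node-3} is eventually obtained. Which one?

node-47

node-13 and node-8 are on, so node-45 activates (Gate 1).
Gate 7: node-45 on → node-15 on.
Gate 4: node-15 on → node-47 on.
node-3 would need node-10 and node-13 (Gate 6), but node-10 never turns on. node-23 would need node-3 and node-47 (Gate 2), but node-3 never turns on.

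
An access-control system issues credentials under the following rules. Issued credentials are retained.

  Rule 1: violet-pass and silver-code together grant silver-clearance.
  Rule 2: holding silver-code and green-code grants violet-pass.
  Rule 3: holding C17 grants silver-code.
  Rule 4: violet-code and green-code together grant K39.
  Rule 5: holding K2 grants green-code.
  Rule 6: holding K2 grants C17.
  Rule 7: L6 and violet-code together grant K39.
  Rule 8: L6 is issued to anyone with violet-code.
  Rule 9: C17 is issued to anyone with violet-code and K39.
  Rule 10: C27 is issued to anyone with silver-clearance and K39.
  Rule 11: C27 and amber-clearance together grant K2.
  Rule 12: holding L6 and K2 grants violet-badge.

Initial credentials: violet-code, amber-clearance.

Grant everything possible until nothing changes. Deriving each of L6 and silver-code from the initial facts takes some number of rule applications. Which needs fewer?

L6: Holding violet-code grants L6 (Rule 8). [1 rule application]
silver-code: Holding violet-code grants L6 (Rule 8). Holding L6 and violet-code grants K39 (Rule 7). Holding violet-code and K39 grants C17 (Rule 9). Holding C17 grants silver-code (Rule 3). [4 rule applications]
L6 needs fewer.

L6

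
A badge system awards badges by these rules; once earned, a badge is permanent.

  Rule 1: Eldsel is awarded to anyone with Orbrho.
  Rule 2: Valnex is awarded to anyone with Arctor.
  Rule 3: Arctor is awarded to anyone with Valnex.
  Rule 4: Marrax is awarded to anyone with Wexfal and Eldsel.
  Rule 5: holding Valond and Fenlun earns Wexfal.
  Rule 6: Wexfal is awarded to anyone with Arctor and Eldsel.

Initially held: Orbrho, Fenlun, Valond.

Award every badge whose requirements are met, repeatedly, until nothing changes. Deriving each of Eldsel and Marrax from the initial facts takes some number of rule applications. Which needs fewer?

Eldsel

Eldsel: With Orbrho, Eldsel is earned (Rule 1). [1 rule application]
Marrax: With Valond and Fenlun, Wexfal is earned (Rule 5). With Orbrho, Eldsel is earned (Rule 1). With Wexfal and Eldsel, Marrax is earned (Rule 4). [3 rule applications]
Eldsel needs fewer.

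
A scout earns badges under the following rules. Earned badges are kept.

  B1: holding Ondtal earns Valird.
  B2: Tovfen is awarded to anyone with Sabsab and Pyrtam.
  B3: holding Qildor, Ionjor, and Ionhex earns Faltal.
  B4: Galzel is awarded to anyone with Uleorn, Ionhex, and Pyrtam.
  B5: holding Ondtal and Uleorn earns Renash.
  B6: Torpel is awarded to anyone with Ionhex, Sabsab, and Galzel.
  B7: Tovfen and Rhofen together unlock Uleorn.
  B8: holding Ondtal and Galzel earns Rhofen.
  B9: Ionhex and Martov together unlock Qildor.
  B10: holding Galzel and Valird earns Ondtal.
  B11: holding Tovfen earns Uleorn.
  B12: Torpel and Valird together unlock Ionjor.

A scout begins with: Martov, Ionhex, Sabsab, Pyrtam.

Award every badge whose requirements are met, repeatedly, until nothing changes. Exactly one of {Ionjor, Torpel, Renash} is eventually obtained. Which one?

With Sabsab and Pyrtam, Tovfen is earned (B2).
With Tovfen, Uleorn is earned (B11).
With Uleorn, Ionhex, and Pyrtam, Galzel is earned (B4).
With Ionhex, Sabsab, and Galzel, Torpel is earned (B6).
Renash would need Ondtal and Uleorn (B5), but Ondtal is never earned. Ionjor would need Torpel and Valird (B12), but Valird is never earned.

Torpel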